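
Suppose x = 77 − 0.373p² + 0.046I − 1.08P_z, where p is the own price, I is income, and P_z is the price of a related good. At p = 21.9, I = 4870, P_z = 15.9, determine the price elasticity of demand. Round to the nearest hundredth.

-3.41

Evaluating quantity at (p, I, P_z) gives x = 77 − 0.373(21.9)² + 0.046(4870) − 1.08(15.9) = 77 − 178.8945 + 224.02 − 17.172 = 104.9535.
∂x/∂p = −2·0.373·p = -16.3374, so E_p = -16.3374·(21.9/104.9535) ≈ -3.41.
|E_p| > 1: demand is elastic.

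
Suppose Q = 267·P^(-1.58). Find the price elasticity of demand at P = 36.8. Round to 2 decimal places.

-1.58

For a Cobb–Douglas (constant-elasticity) form Q = A·P^α·…, the elasticity with respect to P equals the exponent α at every point.
Here the exponent on P is -1.58, so the price elasticity of demand is -1.58.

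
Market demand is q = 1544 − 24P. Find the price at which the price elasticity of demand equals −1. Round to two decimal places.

For linear demand q = a − bP, E = −bP/(a − bP). |E| = 1 ⇒ bP = a − bP ⇒ P = a/(2b).
P = 1544/(2·24) ≈ 32.17.

32.17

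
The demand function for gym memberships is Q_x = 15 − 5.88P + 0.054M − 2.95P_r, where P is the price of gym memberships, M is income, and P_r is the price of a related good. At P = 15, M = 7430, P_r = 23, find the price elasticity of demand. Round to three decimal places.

-0.339

Q_x = 15 − 5.88(15) + 0.054(7430) − 2.95(23) = 15 − 88.2 + 401.22 − 67.85 = 260.17.
∂Q_x/∂P = −5.88, so E_p = (−5.88)·(15/260.17) ≈ -0.339.
|E_p| < 1: demand is inelastic.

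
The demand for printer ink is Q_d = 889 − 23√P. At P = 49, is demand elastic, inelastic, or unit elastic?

inelastic

At P = 49, Q_d = 728.
dQ_d/dP = −23/(2√P) = −23/(2·7).
Point elasticity E = (dQ_d/dP)·(P/Q_d) = -1.6429 × 49/728 ≈ -0.111.
|E| ≈ 0.111 < 1, so demand is inelastic.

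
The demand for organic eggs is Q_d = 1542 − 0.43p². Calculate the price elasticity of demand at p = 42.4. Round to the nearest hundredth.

At p = 42.4, Q_d = 768.9632.
dQ_d/dp = −2·0.43·p = −36.464.
Point elasticity E = (dQ_d/dp)·(p/Q_d) = -36.464 × 42.4/768.9632 ≈ -2.01.
|E| > 1, so demand is elastic at this price.

-2.01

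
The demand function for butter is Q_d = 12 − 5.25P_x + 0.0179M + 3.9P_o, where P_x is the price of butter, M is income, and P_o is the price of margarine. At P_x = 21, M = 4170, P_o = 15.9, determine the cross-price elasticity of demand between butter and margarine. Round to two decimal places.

Substituting, Q_d = 12 − 5.25(21) + 0.0179(4170) + 3.9(15.9) = 12 − 110.25 + 74.643 + 62.01 = 38.403.
∂Q_d/∂P_o = +3.9, so E_xy = 3.9·(15.9/38.403) ≈ 1.61.
E_xy > 0: the goods are substitutes.

1.61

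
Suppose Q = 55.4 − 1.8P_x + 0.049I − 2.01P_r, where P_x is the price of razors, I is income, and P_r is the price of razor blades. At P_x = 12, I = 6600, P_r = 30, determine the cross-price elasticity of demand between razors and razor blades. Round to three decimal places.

Substituting, Q = 55.4 − 1.8(12) + 0.049(6600) − 2.01(30) = 55.4 − 21.6 + 323.4 − 60.3 = 296.9.
∂Q/∂P_r = −2.01, so E_xy = -2.01·(30/296.9) ≈ -0.203.
E_xy < 0: the goods are complements.

-0.203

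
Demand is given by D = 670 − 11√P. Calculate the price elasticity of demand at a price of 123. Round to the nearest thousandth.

At P = 123, D = 548.0041.
dD/dP = −11/(2√P) = −11/(2·11.0905).
Point elasticity E = (dD/dP)·(P/D) = -0.4959 × 123/548.0041 ≈ -0.111.
|E| < 1, so demand is inelastic at this price.

-0.111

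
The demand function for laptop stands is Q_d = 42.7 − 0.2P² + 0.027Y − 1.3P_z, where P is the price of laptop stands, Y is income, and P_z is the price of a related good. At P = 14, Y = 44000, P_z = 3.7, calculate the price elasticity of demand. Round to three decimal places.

-0.066

Q_d = 42.7 − 0.2(14)² + 0.027(44000) − 1.3(3.7) = 42.7 − 39.2 + 1188 − 4.81 = 1186.69.
∂Q_d/∂P = −2·0.2·P = -5.6, so E_p = -5.6·(14/1186.69) ≈ -0.066.
|E_p| < 1: demand is inelastic.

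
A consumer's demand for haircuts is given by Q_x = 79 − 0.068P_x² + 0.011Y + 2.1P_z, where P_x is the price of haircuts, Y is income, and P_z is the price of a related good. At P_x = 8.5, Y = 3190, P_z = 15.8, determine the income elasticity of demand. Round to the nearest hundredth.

0.25

Q_x = 79 − 0.068(8.5)² + 0.011(3190) + 2.1(15.8) = 79 − 4.913 + 35.09 + 33.18 = 142.357.
∂Q_x/∂Y = +0.011, so E_I = 0.011·(3190/142.357) ≈ 0.25.
E_I ∈ (0,1): normal good (necessity).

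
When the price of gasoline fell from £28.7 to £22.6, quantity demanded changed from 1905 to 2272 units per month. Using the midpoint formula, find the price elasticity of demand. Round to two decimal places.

%Δq = (2272 − 1905)/[(1905 + 2272)/2] = 367/2088.5 ≈ 0.1757.
%ΔP = (22.6 − 28.7)/[(28.7 + 22.6)/2] = -6.1/25.65 ≈ -0.2378.
Arc elasticity E = %Δq/%ΔP ≈ 0.1757/-0.2378 ≈ -0.74.
|E| < 1: demand is inelastic over this range.

-0.74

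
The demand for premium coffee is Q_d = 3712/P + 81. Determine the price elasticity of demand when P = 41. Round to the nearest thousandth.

-0.528

At P = 41, Q_d = 171.5366.
dQ_d/dP = −3712/P² = −2.2082.
Point elasticity E = (dQ_d/dP)·(P/Q_d) = -2.2082 × 41/171.5366 ≈ -0.528.
|E| < 1, so demand is inelastic at this price.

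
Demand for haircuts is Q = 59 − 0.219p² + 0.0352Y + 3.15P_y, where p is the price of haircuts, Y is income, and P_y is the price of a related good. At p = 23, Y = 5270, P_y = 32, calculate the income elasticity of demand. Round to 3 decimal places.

0.808

Evaluating quantity at (p, Y, P_y) gives Q = 59 − 0.219(23)² + 0.0352(5270) + 3.15(32) = 59 − 115.851 + 185.504 + 100.8 = 229.453.
∂Q/∂Y = +0.0352, so E_I = 0.0352·(5270/229.453) ≈ 0.808.
E_I ∈ (0,1): normal good (necessity).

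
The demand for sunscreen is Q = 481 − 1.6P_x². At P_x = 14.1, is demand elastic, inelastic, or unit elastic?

elastic

At P_x = 14.1, Q = 162.904.
dQ/dP_x = −2·1.6·P_x = −45.12.
Point elasticity E = (dQ/dP_x)·(P_x/Q) = -45.12 × 14.1/162.904 ≈ -3.905.
|E| ≈ 3.905 > 1, so demand is elastic.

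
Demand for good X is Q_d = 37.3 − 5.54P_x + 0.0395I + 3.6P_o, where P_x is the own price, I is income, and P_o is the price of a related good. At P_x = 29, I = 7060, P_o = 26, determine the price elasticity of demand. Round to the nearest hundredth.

At the given point, Q_d = 37.3 − 5.54(29) + 0.0395(7060) + 3.6(26) = 37.3 − 160.66 + 278.87 + 93.6 = 249.11.
∂Q_d/∂P_x = −5.54, so E_p = (−5.54)·(29/249.11) ≈ -0.64.
|E_p| < 1: demand is inelastic.

-0.64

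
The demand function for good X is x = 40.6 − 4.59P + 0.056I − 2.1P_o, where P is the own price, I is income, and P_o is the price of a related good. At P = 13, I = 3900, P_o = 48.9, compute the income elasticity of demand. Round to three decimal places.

2.260

At the given point, x = 40.6 − 4.59(13) + 0.056(3900) − 2.1(48.9) = 40.6 − 59.67 + 218.4 − 102.69 = 96.64.
∂x/∂I = +0.056, so E_I = 0.056·(3900/96.64) ≈ 2.260.
E_I > 1: normal good (luxury).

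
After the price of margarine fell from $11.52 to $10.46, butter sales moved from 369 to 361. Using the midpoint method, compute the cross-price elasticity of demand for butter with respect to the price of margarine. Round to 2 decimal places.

%ΔQ_x = (361 − 369)/[(369+361)/2] = -8/365 ≈ -0.0219.
%ΔP_y = (10.46 − 11.52)/[(11.52+10.46)/2] ≈ -0.0965.
E_xy = -0.0219/-0.0965 ≈ 0.23.
E_xy > 0, so butter and margarine are substitutes.

0.23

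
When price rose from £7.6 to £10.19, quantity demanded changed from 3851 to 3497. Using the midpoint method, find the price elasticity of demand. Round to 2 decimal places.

-0.33

%Δq = (3497 − 3851)/[(3851 + 3497)/2] = -354/3674 ≈ -0.0964.
%ΔP = (10.19 − 7.6)/[(7.6 + 10.19)/2] = 2.59/8.895 ≈ 0.2912.
Arc elasticity E = %Δq/%ΔP ≈ -0.0964/0.2912 ≈ -0.33.
|E| < 1: demand is inelastic over this range.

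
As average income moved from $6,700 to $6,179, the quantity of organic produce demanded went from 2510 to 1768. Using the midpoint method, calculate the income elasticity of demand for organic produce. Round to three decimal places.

4.288

%ΔQ = (1768 − 2510)/[(2510+1768)/2] = -742/2139 ≈ -0.3469.
%ΔI = (6,179 − 6,700)/[(6,700+6,179)/2] = -521/6439.5 ≈ -0.0809.
E_I = %ΔQ/%ΔI ≈ 4.288.
E_I > 1: normal good (luxury).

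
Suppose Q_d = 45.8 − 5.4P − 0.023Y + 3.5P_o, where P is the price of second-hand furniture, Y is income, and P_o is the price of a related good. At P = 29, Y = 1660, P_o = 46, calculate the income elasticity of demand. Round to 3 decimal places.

Substituting, Q_d = 45.8 − 5.4(29) − 0.023(1660) + 3.5(46) = 45.8 − 156.6 − 38.18 + 161 = 12.02.
∂Q_d/∂Y = −0.023, so E_I = -0.023·(1660/12.02) ≈ -3.176.
E_I < 0: inferior good.

-3.176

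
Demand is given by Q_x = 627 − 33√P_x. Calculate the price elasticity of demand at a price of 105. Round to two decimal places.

At P_x = 105, Q_x = 288.8506.
dQ_x/dP_x = −33/(2√P_x) = −33/(2·10.247).
Point elasticity E = (dQ_x/dP_x)·(P_x/Q_x) = -1.6102 × 105/288.8506 ≈ -0.59.
|E| < 1, so demand is inelastic at this price.

-0.59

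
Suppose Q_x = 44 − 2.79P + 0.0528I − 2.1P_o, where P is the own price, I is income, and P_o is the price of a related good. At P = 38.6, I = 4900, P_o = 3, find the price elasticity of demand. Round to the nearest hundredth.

First evaluate Q_x: 44 − 2.79(38.6) + 0.0528(4900) − 2.1(3) = 44 − 107.694 + 258.72 − 6.3 = 188.726.
∂Q_x/∂P = −2.79, so E_p = (−2.79)·(38.6/188.726) ≈ -0.57.
|E_p| < 1: demand is inelastic.

-0.57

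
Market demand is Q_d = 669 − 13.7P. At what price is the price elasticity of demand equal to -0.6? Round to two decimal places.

Set −bP/(a − bP) = −0.6 ⇒ bP = 0.6(a − bP) ⇒ bP(1+0.6) = 0.6·a.
P = 0.6·669/(13.7·1.6) ≈ 18.31.

18.31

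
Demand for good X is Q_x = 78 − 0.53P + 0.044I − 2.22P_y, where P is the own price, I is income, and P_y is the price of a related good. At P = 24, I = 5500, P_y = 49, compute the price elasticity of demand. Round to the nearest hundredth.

-0.06

Substituting, Q_x = 78 − 0.53(24) + 0.044(5500) − 2.22(49) = 78 − 12.72 + 242 − 108.78 = 198.5.
∂Q_x/∂P = −0.53, so E_p = (−0.53)·(24/198.5) ≈ -0.06.
|E_p| < 1: demand is inelastic.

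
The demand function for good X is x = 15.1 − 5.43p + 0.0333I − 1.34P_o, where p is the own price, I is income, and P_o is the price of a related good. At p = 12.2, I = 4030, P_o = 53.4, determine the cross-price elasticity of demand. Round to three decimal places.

Substituting, x = 15.1 − 5.43(12.2) + 0.0333(4030) − 1.34(53.4) = 15.1 − 66.246 + 134.199 − 71.556 = 11.497.
∂x/∂P_o = −1.34, so E_xy = -1.34·(53.4/11.497) ≈ -6.224.
E_xy < 0: the goods are complements.

-6.224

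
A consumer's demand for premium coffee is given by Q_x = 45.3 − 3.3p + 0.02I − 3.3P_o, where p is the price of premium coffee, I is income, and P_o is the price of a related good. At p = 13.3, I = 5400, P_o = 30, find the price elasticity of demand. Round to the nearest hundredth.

-4.22

Evaluating quantity at (p, I, P_o) gives Q_x = 45.3 − 3.3(13.3) + 0.02(5400) − 3.3(30) = 45.3 − 43.89 + 108 − 99 = 10.41.
∂Q_x/∂p = −3.3, so E_p = (−3.3)·(13.3/10.41) ≈ -4.22.
|E_p| > 1: demand is elastic.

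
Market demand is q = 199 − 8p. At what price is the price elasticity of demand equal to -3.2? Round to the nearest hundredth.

Set −bp/(a − bp) = −3.2 ⇒ bp = 3.2(a − bp) ⇒ bp(1+3.2) = 3.2·a.
p = 3.2·199/(8·4.2) ≈ 18.95.

18.95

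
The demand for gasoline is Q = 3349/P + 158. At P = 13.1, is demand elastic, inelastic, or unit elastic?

inelastic

At P = 13.1, Q = 413.6489.
dQ/dP = −3349/P² = −19.5152.
Point elasticity E = (dQ/dP)·(P/Q) = -19.5152 × 13.1/413.6489 ≈ -0.618.
|E| ≈ 0.618 < 1, so demand is inelastic.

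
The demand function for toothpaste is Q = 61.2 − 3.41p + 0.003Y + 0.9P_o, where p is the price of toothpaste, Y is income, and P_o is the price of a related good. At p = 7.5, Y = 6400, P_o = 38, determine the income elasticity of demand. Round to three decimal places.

Q = 61.2 − 3.41(7.5) + 0.003(6400) + 0.9(38) = 61.2 − 25.575 + 19.2 + 34.2 = 89.025.
∂Q/∂Y = +0.003, so E_I = 0.003·(6400/89.025) ≈ 0.216.
E_I ∈ (0,1): normal good (necessity).

0.216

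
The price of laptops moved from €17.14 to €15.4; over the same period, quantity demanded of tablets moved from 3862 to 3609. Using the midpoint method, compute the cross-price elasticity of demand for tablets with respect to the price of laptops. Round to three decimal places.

0.633

%ΔQ_x = (3609 − 3862)/[(3862+3609)/2] = -253/3735.5 ≈ -0.0677.
%ΔP_y = (15.4 − 17.14)/[(17.14+15.4)/2] ≈ -0.1069.
E_xy = -0.0677/-0.1069 ≈ 0.633.
E_xy > 0, so tablets and laptops are substitutes.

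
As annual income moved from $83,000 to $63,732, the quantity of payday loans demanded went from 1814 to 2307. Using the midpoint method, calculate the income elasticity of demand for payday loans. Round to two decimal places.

%ΔQ = (2307 − 1814)/[(1814+2307)/2] = 493/2060.5 ≈ 0.2393.
%ΔM = (63,732 − 83,000)/[(83,000+63,732)/2] = -19268/73366 ≈ -0.2626.
E_I = %ΔQ/%ΔM ≈ -0.91.
E_I < 0: inferior good.

-0.91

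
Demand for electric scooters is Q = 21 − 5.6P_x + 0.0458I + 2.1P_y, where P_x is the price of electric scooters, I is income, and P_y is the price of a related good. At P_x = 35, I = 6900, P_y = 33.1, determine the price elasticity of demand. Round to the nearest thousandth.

-0.931

Q = 21 − 5.6(35) + 0.0458(6900) + 2.1(33.1) = 21 − 196 + 316.02 + 69.51 = 210.53.
∂Q/∂P_x = −5.6, so E_p = (−5.6)·(35/210.53) ≈ -0.931.
|E_p| < 1: demand is inelastic.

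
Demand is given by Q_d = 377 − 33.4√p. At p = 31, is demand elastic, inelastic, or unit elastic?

inelastic

At p = 31, Q_d = 191.0367.
dQ_d/dp = −33.4/(2√p) = −33.4/(2·5.5678).
Point elasticity E = (dQ_d/dp)·(p/Q_d) = -2.9994 × 31/191.0367 ≈ -0.487.
|E| ≈ 0.487 < 1, so demand is inelastic.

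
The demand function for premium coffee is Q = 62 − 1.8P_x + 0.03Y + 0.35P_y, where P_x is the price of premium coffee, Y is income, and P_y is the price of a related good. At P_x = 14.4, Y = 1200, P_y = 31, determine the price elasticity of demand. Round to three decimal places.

-0.313

At the given point, Q = 62 − 1.8(14.4) + 0.03(1200) + 0.35(31) = 62 − 25.92 + 36 + 10.85 = 82.93.
∂Q/∂P_x = −1.8, so E_p = (−1.8)·(14.4/82.93) ≈ -0.313.
|E_p| < 1: demand is inelastic.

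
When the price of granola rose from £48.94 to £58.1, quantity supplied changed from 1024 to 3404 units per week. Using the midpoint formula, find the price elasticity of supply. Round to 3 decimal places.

%Δq = (3404 − 1024)/[(1024 + 3404)/2] = 2380/2214 ≈ 1.0750.
%Δp = (58.1 − 48.94)/[(48.94 + 58.1)/2] = 9.16/53.52 ≈ 0.1712.
Arc elasticity E = %Δq/%Δp ≈ 1.0750/0.1712 ≈ 6.281.
|E| > 1: supply is elastic over this range.

6.281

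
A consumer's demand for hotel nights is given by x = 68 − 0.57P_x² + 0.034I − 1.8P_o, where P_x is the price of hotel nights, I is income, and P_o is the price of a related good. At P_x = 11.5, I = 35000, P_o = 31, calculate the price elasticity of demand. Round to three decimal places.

At the given point, x = 68 − 0.57(11.5)² + 0.034(35000) − 1.8(31) = 68 − 75.3825 + 1190 − 55.8 = 1126.8175.
∂x/∂P_x = −2·0.57·P_x = -13.11, so E_p = -13.11·(11.5/1126.8175) ≈ -0.134.
|E_p| < 1: demand is inelastic.

-0.134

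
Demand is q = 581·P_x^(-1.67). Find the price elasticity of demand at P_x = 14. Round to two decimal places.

For a Cobb–Douglas (constant-elasticity) form q = A·P_x^α·…, the elasticity with respect to P_x equals the exponent α at every point.
Here the exponent on P_x is -1.67, so the price elasticity of demand is -1.67.

-1.67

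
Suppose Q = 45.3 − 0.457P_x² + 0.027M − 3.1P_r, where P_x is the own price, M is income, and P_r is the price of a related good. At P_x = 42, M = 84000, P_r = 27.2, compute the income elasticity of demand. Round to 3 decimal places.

Substituting, Q = 45.3 − 0.457(42)² + 0.027(84000) − 3.1(27.2) = 45.3 − 806.148 + 2268 − 84.32 = 1422.832.
∂Q/∂M = +0.027, so E_I = 0.027·(84000/1422.832) ≈ 1.594.
E_I > 1: normal good (luxury).

1.594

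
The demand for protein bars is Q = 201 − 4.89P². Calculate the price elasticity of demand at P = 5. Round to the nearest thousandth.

-3.105

At P = 5, Q = 78.75.
dQ/dP = −2·4.89·P = −48.9.
Point elasticity E = (dQ/dP)·(P/Q) = -48.9 × 5/78.75 ≈ -3.105.
|E| > 1, so demand is elastic at this price.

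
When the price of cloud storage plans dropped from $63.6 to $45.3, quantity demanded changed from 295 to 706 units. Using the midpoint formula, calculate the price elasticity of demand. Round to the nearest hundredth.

-2.44

%Δq = (706 − 295)/[(295 + 706)/2] = 411/500.5 ≈ 0.8212.
%ΔP = (45.3 − 63.6)/[(63.6 + 45.3)/2] = -18.3/54.45 ≈ -0.3361.
Arc elasticity E = %Δq/%ΔP ≈ 0.8212/-0.3361 ≈ -2.44.
|E| > 1: demand is elastic over this range.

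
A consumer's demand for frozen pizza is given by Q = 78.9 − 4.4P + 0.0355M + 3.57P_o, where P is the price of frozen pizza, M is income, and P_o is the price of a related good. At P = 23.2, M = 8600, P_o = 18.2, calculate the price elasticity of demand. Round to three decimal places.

-0.294

Evaluating quantity at (P, M, P_o) gives Q = 78.9 − 4.4(23.2) + 0.0355(8600) + 3.57(18.2) = 78.9 − 102.08 + 305.3 + 64.974 = 347.094.
∂Q/∂P = −4.4, so E_p = (−4.4)·(23.2/347.094) ≈ -0.294.
|E_p| < 1: demand is inelastic.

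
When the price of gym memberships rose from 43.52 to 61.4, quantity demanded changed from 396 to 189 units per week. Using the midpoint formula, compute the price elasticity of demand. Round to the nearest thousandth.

-2.076

%ΔQ = (189 − 396)/[(396 + 189)/2] = -207/292.5 ≈ -0.7077.
%ΔP = (61.4 − 43.52)/[(43.52 + 61.4)/2] = 17.88/52.46 ≈ 0.3408.
Arc elasticity E = %ΔQ/%ΔP ≈ -0.7077/0.3408 ≈ -2.076.
|E| > 1: demand is elastic over this range.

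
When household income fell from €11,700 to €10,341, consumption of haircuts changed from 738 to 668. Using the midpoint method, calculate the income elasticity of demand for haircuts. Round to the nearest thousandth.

%ΔQ = (668 − 738)/[(738+668)/2] = -70/703 ≈ -0.0996.
%ΔI = (10,341 − 11,700)/[(11,700+10,341)/2] = -1359/11020.5 ≈ -0.1233.
E_I = %ΔQ/%ΔI ≈ 0.807.
E_I ∈ (0,1): normal good (necessity).

0.807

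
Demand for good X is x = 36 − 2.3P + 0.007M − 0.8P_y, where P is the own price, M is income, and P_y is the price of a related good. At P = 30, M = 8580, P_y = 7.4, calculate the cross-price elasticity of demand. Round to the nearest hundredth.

At the given point, x = 36 − 2.3(30) + 0.007(8580) − 0.8(7.4) = 36 − 69 + 60.06 − 5.92 = 21.14.
∂x/∂P_y = −0.8, so E_xy = -0.8·(7.4/21.14) ≈ -0.28.
E_xy < 0: the goods are complements.

-0.28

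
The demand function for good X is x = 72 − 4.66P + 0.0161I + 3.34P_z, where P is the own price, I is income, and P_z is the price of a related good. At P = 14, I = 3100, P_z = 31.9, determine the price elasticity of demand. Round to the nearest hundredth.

-0.40

First evaluate x: 72 − 4.66(14) + 0.0161(3100) + 3.34(31.9) = 72 − 65.24 + 49.91 + 106.546 = 163.216.
∂x/∂P = −4.66, so E_p = (−4.66)·(14/163.216) ≈ -0.40.
|E_p| < 1: demand is inelastic.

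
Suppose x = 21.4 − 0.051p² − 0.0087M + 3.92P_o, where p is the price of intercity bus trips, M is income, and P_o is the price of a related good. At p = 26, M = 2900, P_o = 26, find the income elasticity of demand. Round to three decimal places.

-0.397

Substituting, x = 21.4 − 0.051(26)² − 0.0087(2900) + 3.92(26) = 21.4 − 34.476 − 25.23 + 101.92 = 63.614.
∂x/∂M = −0.0087, so E_I = -0.0087·(2900/63.614) ≈ -0.397.
E_I < 0: inferior good.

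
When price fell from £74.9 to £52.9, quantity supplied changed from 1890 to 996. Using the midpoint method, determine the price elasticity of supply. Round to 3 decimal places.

%ΔQ = (996 − 1890)/[(1890 + 996)/2] = -894/1443 ≈ -0.6195.
%ΔP = (52.9 − 74.9)/[(74.9 + 52.9)/2] = -22/63.9 ≈ -0.3443.
Arc elasticity E = %ΔQ/%ΔP ≈ -0.6195/-0.3443 ≈ 1.799.
|E| > 1: supply is elastic over this range.

1.799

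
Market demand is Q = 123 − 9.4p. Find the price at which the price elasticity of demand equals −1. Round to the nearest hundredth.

For linear demand Q = a − bp, E = −bp/(a − bp). |E| = 1 ⇒ bp = a − bp ⇒ p = a/(2b).
p = 123/(2·9.4) ≈ 6.54.

6.54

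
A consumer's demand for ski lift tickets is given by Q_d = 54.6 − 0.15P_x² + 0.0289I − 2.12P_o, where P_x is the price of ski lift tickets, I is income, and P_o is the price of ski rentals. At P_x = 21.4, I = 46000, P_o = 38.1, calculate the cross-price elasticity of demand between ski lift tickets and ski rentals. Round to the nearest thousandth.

At the given point, Q_d = 54.6 − 0.15(21.4)² + 0.0289(46000) − 2.12(38.1) = 54.6 − 68.694 + 1329.4 − 80.772 = 1234.534.
∂Q_d/∂P_o = −2.12, so E_xy = -2.12·(38.1/1234.534) ≈ -0.065.
E_xy < 0: the goods are complements.

-0.065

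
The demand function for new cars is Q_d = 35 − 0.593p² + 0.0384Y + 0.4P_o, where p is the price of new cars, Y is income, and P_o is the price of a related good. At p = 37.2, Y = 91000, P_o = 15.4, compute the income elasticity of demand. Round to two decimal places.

Substituting, Q_d = 35 − 0.593(37.2)² + 0.0384(91000) + 0.4(15.4) = 35 − 820.6171 + 3494.4 + 6.16 = 2714.9429.
∂Q_d/∂Y = +0.0384, so E_I = 0.0384·(91000/2714.9429) ≈ 1.29.
E_I > 1: normal good (luxury).

1.29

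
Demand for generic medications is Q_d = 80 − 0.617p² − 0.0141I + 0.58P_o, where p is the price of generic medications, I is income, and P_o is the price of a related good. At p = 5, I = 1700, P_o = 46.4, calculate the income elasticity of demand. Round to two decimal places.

At the given point, Q_d = 80 − 0.617(5)² − 0.0141(1700) + 0.58(46.4) = 80 − 15.425 − 23.97 + 26.912 = 67.517.
∂Q_d/∂I = −0.0141, so E_I = -0.0141·(1700/67.517) ≈ -0.36.
E_I < 0: inferior good.

-0.36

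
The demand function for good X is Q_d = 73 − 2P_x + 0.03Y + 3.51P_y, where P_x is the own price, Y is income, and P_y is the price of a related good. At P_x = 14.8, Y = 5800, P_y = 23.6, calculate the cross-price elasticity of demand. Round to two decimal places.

Q_d = 73 − 2(14.8) + 0.03(5800) + 3.51(23.6) = 73 − 29.6 + 174 + 82.836 = 300.236.
∂Q_d/∂P_y = +3.51, so E_xy = 3.51·(23.6/300.236) ≈ 0.28.
E_xy > 0: the goods are substitutes.

0.28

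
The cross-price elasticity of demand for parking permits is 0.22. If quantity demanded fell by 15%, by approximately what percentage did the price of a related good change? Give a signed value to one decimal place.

-68.2

%ΔQ ≈ E × %ΔP_y ⇒ %ΔP_y = %ΔQ / E = (-15%)/(0.22) ≈ -68.2%.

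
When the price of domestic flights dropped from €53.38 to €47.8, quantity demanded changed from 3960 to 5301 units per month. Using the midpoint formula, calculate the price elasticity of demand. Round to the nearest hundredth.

-2.63

%ΔQ = (5301 − 3960)/[(3960 + 5301)/2] = 1341/4630.5 ≈ 0.2896.
%Δp = (47.8 − 53.38)/[(53.38 + 47.8)/2] = -5.58/50.59 ≈ -0.1103.
Arc elasticity E = %ΔQ/%Δp ≈ 0.2896/-0.1103 ≈ -2.63.
|E| > 1: demand is elastic over this range.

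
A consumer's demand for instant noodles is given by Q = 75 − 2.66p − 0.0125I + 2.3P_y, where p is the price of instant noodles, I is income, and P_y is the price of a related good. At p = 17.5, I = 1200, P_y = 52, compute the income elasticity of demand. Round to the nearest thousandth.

-0.113

Substituting, Q = 75 − 2.66(17.5) − 0.0125(1200) + 2.3(52) = 75 − 46.55 − 15 + 119.6 = 133.05.
∂Q/∂I = −0.0125, so E_I = -0.0125·(1200/133.05) ≈ -0.113.
E_I < 0: inferior good.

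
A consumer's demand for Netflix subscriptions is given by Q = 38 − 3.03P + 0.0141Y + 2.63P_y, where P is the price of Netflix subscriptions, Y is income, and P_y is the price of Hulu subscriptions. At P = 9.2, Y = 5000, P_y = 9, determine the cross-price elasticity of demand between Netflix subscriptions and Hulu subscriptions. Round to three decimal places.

Q = 38 − 3.03(9.2) + 0.0141(5000) + 2.63(9) = 38 − 27.876 + 70.5 + 23.67 = 104.294.
∂Q/∂P_y = +2.63, so E_xy = 2.63·(9/104.294) ≈ 0.227.
E_xy > 0: the goods are substitutes.

0.227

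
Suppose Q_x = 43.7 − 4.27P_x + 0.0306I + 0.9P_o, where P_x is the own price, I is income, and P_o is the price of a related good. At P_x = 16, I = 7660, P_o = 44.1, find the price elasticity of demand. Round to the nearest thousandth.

Evaluating quantity at (P_x, I, P_o) gives Q_x = 43.7 − 4.27(16) + 0.0306(7660) + 0.9(44.1) = 43.7 − 68.32 + 234.396 + 39.69 = 249.466.
∂Q_x/∂P_x = −4.27, so E_p = (−4.27)·(16/249.466) ≈ -0.274.
|E_p| < 1: demand is inelastic.

-0.274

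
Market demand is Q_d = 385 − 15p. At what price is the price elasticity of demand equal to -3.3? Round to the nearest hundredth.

19.70

Set −bp/(a − bp) = −3.3 ⇒ bp = 3.3(a − bp) ⇒ bp(1+3.3) = 3.3·a.
p = 3.3·385/(15·4.3) ≈ 19.70.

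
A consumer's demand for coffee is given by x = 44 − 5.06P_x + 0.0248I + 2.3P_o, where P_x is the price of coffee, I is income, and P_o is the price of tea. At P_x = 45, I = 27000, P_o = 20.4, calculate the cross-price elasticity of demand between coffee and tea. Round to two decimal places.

First evaluate x: 44 − 5.06(45) + 0.0248(27000) + 2.3(20.4) = 44 − 227.7 + 669.6 + 46.92 = 532.82.
∂x/∂P_o = +2.3, so E_xy = 2.3·(20.4/532.82) ≈ 0.09.
E_xy > 0: the goods are substitutes.

0.09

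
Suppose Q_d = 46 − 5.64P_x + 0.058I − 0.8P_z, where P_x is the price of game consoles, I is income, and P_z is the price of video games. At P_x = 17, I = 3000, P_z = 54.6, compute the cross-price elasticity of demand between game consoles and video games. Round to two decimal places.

At the given point, Q_d = 46 − 5.64(17) + 0.058(3000) − 0.8(54.6) = 46 − 95.88 + 174 − 43.68 = 80.44.
∂Q_d/∂P_z = −0.8, so E_xy = -0.8·(54.6/80.44) ≈ -0.54.
E_xy < 0: the goods are complements.

-0.54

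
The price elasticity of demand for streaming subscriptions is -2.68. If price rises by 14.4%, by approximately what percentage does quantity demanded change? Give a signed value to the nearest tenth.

%ΔQ ≈ E × %ΔP = (-2.68) × (14.4%) ≈ -38.6%.

-38.6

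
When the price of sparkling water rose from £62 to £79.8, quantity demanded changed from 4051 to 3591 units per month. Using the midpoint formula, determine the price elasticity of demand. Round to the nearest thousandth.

%Δq = (3591 − 4051)/[(4051 + 3591)/2] = -460/3821 ≈ -0.1204.
%ΔP = (79.8 − 62)/[(62 + 79.8)/2] = 17.8/70.9 ≈ 0.2511.
Arc elasticity E = %Δq/%ΔP ≈ -0.1204/0.2511 ≈ -0.480.
|E| < 1: demand is inelastic over this range.

-0.480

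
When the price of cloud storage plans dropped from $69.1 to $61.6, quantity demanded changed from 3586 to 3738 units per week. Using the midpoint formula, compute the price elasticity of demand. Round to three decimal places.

%Δq = (3738 − 3586)/[(3586 + 3738)/2] = 152/3662 ≈ 0.0415.
%Δp = (61.6 − 69.1)/[(69.1 + 61.6)/2] = -7.5/65.35 ≈ -0.1148.
Arc elasticity E = %Δq/%Δp ≈ 0.0415/-0.1148 ≈ -0.362.
|E| < 1: demand is inelastic over this range.

-0.362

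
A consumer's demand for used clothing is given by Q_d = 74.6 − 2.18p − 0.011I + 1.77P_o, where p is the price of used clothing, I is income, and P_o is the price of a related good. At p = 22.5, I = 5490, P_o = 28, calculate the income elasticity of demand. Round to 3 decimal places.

-4.103

At the given point, Q_d = 74.6 − 2.18(22.5) − 0.011(5490) + 1.77(28) = 74.6 − 49.05 − 60.39 + 49.56 = 14.72.
∂Q_d/∂I = −0.011, so E_I = -0.011·(5490/14.72) ≈ -4.103.
E_I < 0: inferior good.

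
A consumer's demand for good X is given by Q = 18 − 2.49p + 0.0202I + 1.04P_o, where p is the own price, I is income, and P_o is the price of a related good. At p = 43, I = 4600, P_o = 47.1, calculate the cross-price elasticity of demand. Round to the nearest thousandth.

First evaluate Q: 18 − 2.49(43) + 0.0202(4600) + 1.04(47.1) = 18 − 107.07 + 92.92 + 48.984 = 52.834.
∂Q/∂P_o = +1.04, so E_xy = 1.04·(47.1/52.834) ≈ 0.927.
E_xy > 0: the goods are substitutes.

0.927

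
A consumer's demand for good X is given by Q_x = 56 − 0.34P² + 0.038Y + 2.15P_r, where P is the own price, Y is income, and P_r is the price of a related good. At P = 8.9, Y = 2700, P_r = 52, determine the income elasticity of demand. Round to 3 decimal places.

First evaluate Q_x: 56 − 0.34(8.9)² + 0.038(2700) + 2.15(52) = 56 − 26.9314 + 102.6 + 111.8 = 243.4686.
∂Q_x/∂Y = +0.038, so E_I = 0.038·(2700/243.4686) ≈ 0.421.
E_I ∈ (0,1): normal good (necessity).

0.421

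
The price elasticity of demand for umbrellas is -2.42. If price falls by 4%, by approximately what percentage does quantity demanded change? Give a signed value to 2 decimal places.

9.68

%ΔQ ≈ E × %ΔP = (-2.42) × (-4%) = 9.68%.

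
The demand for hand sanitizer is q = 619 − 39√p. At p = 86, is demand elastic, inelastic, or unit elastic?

At p = 86, q = 257.3289.
dq/dp = −39/(2√p) = −39/(2·9.2736).
Point elasticity E = (dq/dp)·(p/q) = -2.1027 × 86/257.3289 ≈ -0.703.
|E| ≈ 0.703 < 1, so demand is inelastic.

inelastic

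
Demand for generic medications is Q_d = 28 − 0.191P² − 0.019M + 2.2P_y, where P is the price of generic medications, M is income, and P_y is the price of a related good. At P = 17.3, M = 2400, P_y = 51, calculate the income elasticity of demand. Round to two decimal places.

-1.22

Substituting, Q_d = 28 − 0.191(17.3)² − 0.019(2400) + 2.2(51) = 28 − 57.1644 − 45.6 + 112.2 = 37.4356.
∂Q_d/∂M = −0.019, so E_I = -0.019·(2400/37.4356) ≈ -1.22.
E_I < 0: inferior good.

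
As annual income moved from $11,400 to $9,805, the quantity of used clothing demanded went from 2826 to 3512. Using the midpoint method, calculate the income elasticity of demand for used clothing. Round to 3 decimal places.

%ΔQ = (3512 − 2826)/[(2826+3512)/2] = 686/3169 ≈ 0.2165.
%ΔI = (9,805 − 11,400)/[(11,400+9,805)/2] = -1595/10602.5 ≈ -0.1504.
E_I = %ΔQ/%ΔI ≈ -1.439.
E_I < 0: inferior good.

-1.439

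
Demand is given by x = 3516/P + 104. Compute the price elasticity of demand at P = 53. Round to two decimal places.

-0.39

At P = 53, x = 170.3396.
dx/dP = −3516/P² = −1.2517.
Point elasticity E = (dx/dP)·(P/x) = -1.2517 × 53/170.3396 ≈ -0.39.
|E| < 1, so demand is inelastic at this price.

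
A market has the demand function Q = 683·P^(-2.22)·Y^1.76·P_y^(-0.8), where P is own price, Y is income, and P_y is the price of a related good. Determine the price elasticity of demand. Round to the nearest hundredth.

For a Cobb–Douglas (constant-elasticity) form Q = A·P^α·…, the elasticity with respect to P equals the exponent α at every point.
Here the exponent on P is -2.22, so the price elasticity of demand is -2.22.

-2.22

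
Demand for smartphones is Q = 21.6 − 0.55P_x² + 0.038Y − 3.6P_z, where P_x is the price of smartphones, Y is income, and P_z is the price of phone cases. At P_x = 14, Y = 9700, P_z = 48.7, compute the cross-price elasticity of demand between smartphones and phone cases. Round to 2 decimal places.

-1.64

Evaluating quantity at (P_x, Y, P_z) gives Q = 21.6 − 0.55(14)² + 0.038(9700) − 3.6(48.7) = 21.6 − 107.8 + 368.6 − 175.32 = 107.08.
∂Q/∂P_z = −3.6, so E_xy = -3.6·(48.7/107.08) ≈ -1.64.
E_xy < 0: the goods are complements.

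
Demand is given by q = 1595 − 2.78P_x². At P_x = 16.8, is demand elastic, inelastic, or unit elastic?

elastic

At P_x = 16.8, q = 810.3728.
dq/dP_x = −2·2.78·P_x = −93.408.
Point elasticity E = (dq/dP_x)·(P_x/q) = -93.408 × 16.8/810.3728 ≈ -1.936.
|E| ≈ 1.936 > 1, so demand is elastic.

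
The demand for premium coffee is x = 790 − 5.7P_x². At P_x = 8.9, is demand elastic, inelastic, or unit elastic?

elastic

At P_x = 8.9, x = 338.503.
dx/dP_x = −2·5.7·P_x = −101.46.
Point elasticity E = (dx/dP_x)·(P_x/x) = -101.46 × 8.9/338.503 ≈ -2.668.
|E| ≈ 2.668 > 1, so demand is elastic.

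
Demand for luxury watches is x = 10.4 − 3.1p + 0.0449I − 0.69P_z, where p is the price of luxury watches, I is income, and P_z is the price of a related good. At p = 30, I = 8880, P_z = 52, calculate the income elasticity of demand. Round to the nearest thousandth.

At the given point, x = 10.4 − 3.1(30) + 0.0449(8880) − 0.69(52) = 10.4 − 93 + 398.712 − 35.88 = 280.232.
∂x/∂I = +0.0449, so E_I = 0.0449·(8880/280.232) ≈ 1.423.
E_I > 1: normal good (luxury).

1.423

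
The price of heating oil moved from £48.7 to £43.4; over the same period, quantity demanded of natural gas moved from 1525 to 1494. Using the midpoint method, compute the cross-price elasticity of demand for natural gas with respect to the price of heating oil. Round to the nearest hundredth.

0.18

%ΔQ_x = (1494 − 1525)/[(1525+1494)/2] = -31/1509.5 ≈ -0.0205.
%ΔP_y = (43.4 − 48.7)/[(48.7+43.4)/2] ≈ -0.1151.
E_xy = -0.0205/-0.1151 ≈ 0.18.
E_xy > 0, so natural gas and heating oil are substitutes.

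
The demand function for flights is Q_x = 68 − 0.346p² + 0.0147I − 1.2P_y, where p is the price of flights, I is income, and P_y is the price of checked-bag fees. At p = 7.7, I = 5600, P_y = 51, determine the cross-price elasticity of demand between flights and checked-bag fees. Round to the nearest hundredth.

Evaluating quantity at (p, I, P_y) gives Q_x = 68 − 0.346(7.7)² + 0.0147(5600) − 1.2(51) = 68 − 20.5143 + 82.32 − 61.2 = 68.6057.
∂Q_x/∂P_y = −1.2, so E_xy = -1.2·(51/68.6057) ≈ -0.89.
E_xy < 0: the goods are complements.

-0.89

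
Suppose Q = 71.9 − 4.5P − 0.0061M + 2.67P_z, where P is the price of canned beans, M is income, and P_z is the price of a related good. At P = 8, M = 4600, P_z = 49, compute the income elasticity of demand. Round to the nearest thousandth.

-0.202

At the given point, Q = 71.9 − 4.5(8) − 0.0061(4600) + 2.67(49) = 71.9 − 36 − 28.06 + 130.83 = 138.67.
∂Q/∂M = −0.0061, so E_I = -0.0061·(4600/138.67) ≈ -0.202.
E_I < 0: inferior good.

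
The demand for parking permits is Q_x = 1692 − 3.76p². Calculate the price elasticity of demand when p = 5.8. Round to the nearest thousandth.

At p = 5.8, Q_x = 1565.5136.
dQ_x/dp = −2·3.76·p = −43.616.
Point elasticity E = (dQ_x/dp)·(p/Q_x) = -43.616 × 5.8/1565.5136 ≈ -0.162.
|E| < 1, so demand is inelastic at this price.

-0.162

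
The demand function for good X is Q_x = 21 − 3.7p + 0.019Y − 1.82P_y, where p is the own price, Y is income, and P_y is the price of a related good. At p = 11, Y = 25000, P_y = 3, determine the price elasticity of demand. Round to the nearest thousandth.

-0.090

Q_x = 21 − 3.7(11) + 0.019(25000) − 1.82(3) = 21 − 40.7 + 475 − 5.46 = 449.84.
∂Q_x/∂p = −3.7, so E_p = (−3.7)·(11/449.84) ≈ -0.090.
|E_p| < 1: demand is inelastic.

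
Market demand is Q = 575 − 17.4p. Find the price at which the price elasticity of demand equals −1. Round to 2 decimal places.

For linear demand Q = a − bp, E = −bp/(a − bp). |E| = 1 ⇒ bp = a − bp ⇒ p = a/(2b).
p = 575/(2·17.4) ≈ 16.52.

16.52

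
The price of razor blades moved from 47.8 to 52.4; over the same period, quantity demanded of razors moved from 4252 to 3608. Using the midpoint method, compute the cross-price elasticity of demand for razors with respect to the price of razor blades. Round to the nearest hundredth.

%ΔQ_x = (3608 − 4252)/[(4252+3608)/2] = -644/3930 ≈ -0.1639.
%ΔP_y = (52.4 − 47.8)/[(47.8+52.4)/2] ≈ 0.0918.
E_xy = -0.1639/0.0918 ≈ -1.78.
E_xy < 0, so razors and razor blades are complements.

-1.78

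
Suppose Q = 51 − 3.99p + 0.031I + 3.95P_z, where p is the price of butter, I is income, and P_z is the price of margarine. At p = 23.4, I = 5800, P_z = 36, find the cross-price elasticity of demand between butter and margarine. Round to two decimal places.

0.51

First evaluate Q: 51 − 3.99(23.4) + 0.031(5800) + 3.95(36) = 51 − 93.366 + 179.8 + 142.2 = 279.634.
∂Q/∂P_z = +3.95, so E_xy = 3.95·(36/279.634) ≈ 0.51.
E_xy > 0: the goods are substitutes.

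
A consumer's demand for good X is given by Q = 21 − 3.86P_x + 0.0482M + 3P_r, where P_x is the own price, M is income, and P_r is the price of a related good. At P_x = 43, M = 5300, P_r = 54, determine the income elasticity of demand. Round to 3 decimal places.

0.938

First evaluate Q: 21 − 3.86(43) + 0.0482(5300) + 3(54) = 21 − 165.98 + 255.46 + 162 = 272.48.
∂Q/∂M = +0.0482, so E_I = 0.0482·(5300/272.48) ≈ 0.938.
E_I ∈ (0,1): normal good (necessity).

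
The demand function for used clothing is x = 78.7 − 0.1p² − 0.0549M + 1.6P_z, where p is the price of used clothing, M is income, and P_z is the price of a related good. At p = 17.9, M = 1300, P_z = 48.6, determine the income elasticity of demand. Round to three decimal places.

-1.345

First evaluate x: 78.7 − 0.1(17.9)² − 0.0549(1300) + 1.6(48.6) = 78.7 − 32.041 − 71.37 + 77.76 = 53.049.
∂x/∂M = −0.0549, so E_I = -0.0549·(1300/53.049) ≈ -1.345.
E_I < 0: inferior good.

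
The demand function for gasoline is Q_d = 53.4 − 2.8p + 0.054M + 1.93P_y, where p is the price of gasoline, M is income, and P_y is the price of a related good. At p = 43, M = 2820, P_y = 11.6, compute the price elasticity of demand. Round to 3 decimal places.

-1.118

First evaluate Q_d: 53.4 − 2.8(43) + 0.054(2820) + 1.93(11.6) = 53.4 − 120.4 + 152.28 + 22.388 = 107.668.
∂Q_d/∂p = −2.8, so E_p = (−2.8)·(43/107.668) ≈ -1.118.
|E_p| > 1: demand is elastic.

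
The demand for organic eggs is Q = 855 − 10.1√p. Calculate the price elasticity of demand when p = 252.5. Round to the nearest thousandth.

-0.116

At p = 252.5, Q = 694.5085.
dQ/dp = −10.1/(2√p) = −10.1/(2·15.8902).
Point elasticity E = (dQ/dp)·(p/Q) = -0.3178 × 252.5/694.5085 ≈ -0.116.
|E| < 1, so demand is inelastic at this price.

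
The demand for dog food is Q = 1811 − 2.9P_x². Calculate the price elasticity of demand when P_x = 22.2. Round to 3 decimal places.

-7.488

At P_x = 22.2, Q = 381.764.
dQ/dP_x = −2·2.9·P_x = −128.76.
Point elasticity E = (dQ/dP_x)·(P_x/Q) = -128.76 × 22.2/381.764 ≈ -7.488.
|E| > 1, so demand is elastic at this price.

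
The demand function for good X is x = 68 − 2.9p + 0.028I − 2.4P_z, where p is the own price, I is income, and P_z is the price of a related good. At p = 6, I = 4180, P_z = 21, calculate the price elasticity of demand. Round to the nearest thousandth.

Evaluating quantity at (p, I, P_z) gives x = 68 − 2.9(6) + 0.028(4180) − 2.4(21) = 68 − 17.4 + 117.04 − 50.4 = 117.24.
∂x/∂p = −2.9, so E_p = (−2.9)·(6/117.24) ≈ -0.148.
|E_p| < 1: demand is inelastic.

-0.148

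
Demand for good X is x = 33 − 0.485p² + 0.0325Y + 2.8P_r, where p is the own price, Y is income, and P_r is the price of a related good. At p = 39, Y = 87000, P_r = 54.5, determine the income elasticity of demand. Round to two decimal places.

Evaluating quantity at (p, Y, P_r) gives x = 33 − 0.485(39)² + 0.0325(87000) + 2.8(54.5) = 33 − 737.685 + 2827.5 + 152.6 = 2275.415.
∂x/∂Y = +0.0325, so E_I = 0.0325·(87000/2275.415) ≈ 1.24.
E_I > 1: normal good (luxury).

1.24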